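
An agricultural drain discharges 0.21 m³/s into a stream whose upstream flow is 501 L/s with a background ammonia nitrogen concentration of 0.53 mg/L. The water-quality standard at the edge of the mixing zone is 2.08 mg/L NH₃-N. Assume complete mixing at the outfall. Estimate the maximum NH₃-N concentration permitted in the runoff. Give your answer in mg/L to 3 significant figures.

501 L/s = 0.501 m³/s.
Mass balance: 2.08·0.711 = 0.21·Cₑ + 0.501·0.53.
Cₑ = (1.479 − 0.2655) / 0.21 = 5.778 mg/L.

5.78 mg/L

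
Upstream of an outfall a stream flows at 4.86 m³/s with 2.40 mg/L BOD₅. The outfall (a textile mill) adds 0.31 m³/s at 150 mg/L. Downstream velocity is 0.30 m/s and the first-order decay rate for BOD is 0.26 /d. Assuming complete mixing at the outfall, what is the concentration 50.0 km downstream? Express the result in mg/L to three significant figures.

6.81 mg/L

After complete mixing, C₀ = (0.31·150 + 4.86·2.4) / 5.17 = 11.25 mg/L.
Travel time t = 5e+04 m / 0.30 m/s = 1.667e+05 s = 1.929 d.
C = 11.25·exp(−0.26·1.929) = 11.25·0.6056 = 6.813 mg/L.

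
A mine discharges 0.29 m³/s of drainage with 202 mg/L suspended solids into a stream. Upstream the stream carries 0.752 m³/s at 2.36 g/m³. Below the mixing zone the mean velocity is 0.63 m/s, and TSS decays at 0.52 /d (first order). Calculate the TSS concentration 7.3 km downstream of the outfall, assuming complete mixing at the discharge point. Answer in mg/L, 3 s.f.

After complete mixing, C₀ = (0.29·202 + 0.752·2.36) / 1.042 = 57.92 mg/L.
Travel time t = 7300 m / 0.63 m/s = 1.159e+04 s = 0.1341 d.
C = 57.92·exp(−0.52·0.1341) = 57.92·0.9326 = 54.02 mg/L.

54.0 mg/L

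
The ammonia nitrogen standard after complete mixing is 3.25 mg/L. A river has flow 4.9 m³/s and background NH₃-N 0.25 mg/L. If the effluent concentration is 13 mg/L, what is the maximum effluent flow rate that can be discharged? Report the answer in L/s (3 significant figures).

1510 L/s

Mass balance at complete mixing: C_std·(Q_w + Q_r) = Q_w·C_e + Q_r·C_b.
Rearranging, Q_w = Q_r·(C_std − C_b)/(C_e − C_std) = 4.9·(3.25 − 0.25) / (13 − 3.25) = 1.508 m³/s.
= 1508 L/s.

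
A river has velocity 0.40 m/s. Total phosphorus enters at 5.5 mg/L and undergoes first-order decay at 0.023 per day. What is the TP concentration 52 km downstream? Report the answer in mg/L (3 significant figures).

5.31 mg/L

Travel time t = 52 km / 0.40 m/s = 5.2e+04/0.40 = 1.3e+05 s = 1.505 d.
First-order decay: C = 5.5·exp(−0.023·1.505) = 5.5·0.966 = 5.313 mg/L.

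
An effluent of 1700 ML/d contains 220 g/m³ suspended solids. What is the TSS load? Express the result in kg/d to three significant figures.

1700 ML/d = 19.68 m³/s.
Mass flux = Q·C = 19.68 m³/s × 220 g/m³ = 4329 g/s.
= 4329 g/s × 86.4 = 3.74e+05 kg/d.

374000 kg/d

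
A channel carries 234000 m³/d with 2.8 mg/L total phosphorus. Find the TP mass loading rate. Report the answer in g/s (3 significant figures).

7.58 g/s

234000 m³/d = 2.708 m³/s.
Mass flux = Q·C = 2.708 m³/s × 2.8 g/m³ = 7.583 g/s.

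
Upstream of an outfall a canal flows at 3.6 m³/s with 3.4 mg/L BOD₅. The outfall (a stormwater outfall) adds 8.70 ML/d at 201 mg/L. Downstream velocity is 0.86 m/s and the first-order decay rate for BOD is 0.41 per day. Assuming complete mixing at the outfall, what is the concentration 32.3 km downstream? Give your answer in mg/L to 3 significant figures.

7.34 mg/L

8.70 ML/d = 0.1007 m³/s.
After complete mixing, C₀ = (0.1007·201 + 3.6·3.4) / 3.701 = 8.777 mg/L.
Travel time t = 3.23e+04 m / 0.86 m/s = 3.756e+04 s = 0.4347 d.
C = 8.777·exp(−0.41·0.4347) = 8.777·0.8368 = 7.344 mg/L.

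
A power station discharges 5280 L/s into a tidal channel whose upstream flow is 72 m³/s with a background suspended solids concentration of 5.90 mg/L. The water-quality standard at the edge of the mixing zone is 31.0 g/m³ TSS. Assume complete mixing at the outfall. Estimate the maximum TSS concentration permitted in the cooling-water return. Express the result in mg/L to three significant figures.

373 mg/L

5280 L/s = 5.28 m³/s.
Mass balance: 31·77.28 = 5.28·Cₑ + 72·5.9.
Cₑ = (2396 − 424.8) / 5.28 = 373.3 mg/L.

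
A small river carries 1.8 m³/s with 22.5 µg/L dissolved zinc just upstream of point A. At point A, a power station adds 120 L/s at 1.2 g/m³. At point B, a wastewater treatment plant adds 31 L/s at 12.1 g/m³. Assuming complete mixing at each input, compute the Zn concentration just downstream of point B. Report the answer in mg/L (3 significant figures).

0.287 mg/L

22.5 µg/L = 0.0225 mg/L.
120 L/s = 0.12 m³/s.
After input A: C = (1.8·0.0225 + 0.12·1.2) / 1.92 = 0.09609 mg/L.
31 L/s = 0.031 m³/s.
After input B: C = (1.92·0.09609 + 0.031·12.1) / 1.951 = 0.2868 mg/L.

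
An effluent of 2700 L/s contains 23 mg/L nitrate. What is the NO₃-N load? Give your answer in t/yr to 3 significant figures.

2700 L/s = 2.7 m³/s.
Mass flux = Q·C = 2.7 m³/s × 23 g/m³ = 62.1 g/s.
= 62.1 g/s × 31.56 = 1960 t/yr.

1960 t/yr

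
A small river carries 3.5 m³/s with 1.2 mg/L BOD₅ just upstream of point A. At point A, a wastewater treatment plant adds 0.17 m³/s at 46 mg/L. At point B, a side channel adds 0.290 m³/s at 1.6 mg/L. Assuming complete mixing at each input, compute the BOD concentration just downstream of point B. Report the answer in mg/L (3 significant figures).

3.15 mg/L

After input A: C = (3.5·1.2 + 0.17·46) / 3.67 = 3.275 mg/L.
After input B: C = (3.67·3.275 + 0.29·1.6) / 3.96 = 3.153 mg/L.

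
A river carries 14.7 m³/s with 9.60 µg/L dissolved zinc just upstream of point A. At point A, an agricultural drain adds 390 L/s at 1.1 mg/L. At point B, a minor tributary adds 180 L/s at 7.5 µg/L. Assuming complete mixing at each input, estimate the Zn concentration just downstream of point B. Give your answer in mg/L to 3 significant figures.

0.0374 mg/L

9.60 µg/L = 0.0096 mg/L.
390 L/s = 0.39 m³/s.
After input A: C = (14.7·0.0096 + 0.39·1.1) / 15.09 = 0.03778 mg/L.
180 L/s = 0.18 m³/s.
7.5 µg/L = 0.0075 mg/L.
After input B: C = (15.09·0.03778 + 0.18·0.0075) / 15.27 = 0.03742 mg/L.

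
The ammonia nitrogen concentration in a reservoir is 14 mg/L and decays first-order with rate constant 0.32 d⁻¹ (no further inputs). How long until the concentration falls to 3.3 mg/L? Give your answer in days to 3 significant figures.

4.52 d

t = ln(C₀/C)/k = ln(14/3.3)/0.32 = 1.445/0.32 = 4.516 d.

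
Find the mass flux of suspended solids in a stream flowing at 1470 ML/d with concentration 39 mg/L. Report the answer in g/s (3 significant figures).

664 g/s

1470 ML/d = 17.01 m³/s.
Mass flux = Q·C = 17.01 m³/s × 39 g/m³ = 663.5 g/s.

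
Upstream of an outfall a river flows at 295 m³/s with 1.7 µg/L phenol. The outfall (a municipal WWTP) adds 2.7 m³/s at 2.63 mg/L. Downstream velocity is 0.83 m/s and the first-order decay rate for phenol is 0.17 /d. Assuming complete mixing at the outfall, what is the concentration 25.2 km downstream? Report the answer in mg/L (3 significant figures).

0.0241 mg/L

1.7 µg/L = 0.0017 mg/L.
After complete mixing, C₀ = (2.7·2.63 + 295·0.0017) / 297.7 = 0.02554 mg/L.
Travel time t = 2.52e+04 m / 0.83 m/s = 3.036e+04 s = 0.3514 d.
C = 0.02554·exp(−0.17·0.3514) = 0.02554·0.942 = 0.02406 mg/L.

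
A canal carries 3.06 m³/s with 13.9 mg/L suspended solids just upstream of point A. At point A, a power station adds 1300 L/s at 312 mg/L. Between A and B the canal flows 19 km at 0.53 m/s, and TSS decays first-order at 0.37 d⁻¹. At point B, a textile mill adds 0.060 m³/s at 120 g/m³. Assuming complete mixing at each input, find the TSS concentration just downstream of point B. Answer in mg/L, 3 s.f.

1300 L/s = 1.3 m³/s.
After input A: C = (3.06·13.9 + 1.3·312) / 4.36 = 102.8 mg/L.
Over the 19 km reach to input B (t = 3.585e+04 s = 0.4149 d), decay gives C = 102.8·exp(−0.37·0.4149) = 88.16 mg/L.
After input B: C = (4.36·88.16 + 0.06·120) / 4.42 = 88.59 mg/L.

88.6 mg/L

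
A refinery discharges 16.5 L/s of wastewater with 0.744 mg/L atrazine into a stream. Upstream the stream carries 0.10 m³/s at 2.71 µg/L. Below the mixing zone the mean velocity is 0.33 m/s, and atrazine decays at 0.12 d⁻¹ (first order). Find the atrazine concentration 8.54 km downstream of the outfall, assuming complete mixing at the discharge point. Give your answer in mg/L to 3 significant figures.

0.104 mg/L

16.5 L/s = 0.0165 m³/s.
2.71 µg/L = 0.00271 mg/L.
After complete mixing, C₀ = (0.0165·0.744 + 0.1·0.00271) / 0.1165 = 0.1077 mg/L.
Travel time t = 8540 m / 0.33 m/s = 2.588e+04 s = 0.2995 d.
C = 0.1077·exp(−0.12·0.2995) = 0.1077·0.9647 = 0.1039 mg/L.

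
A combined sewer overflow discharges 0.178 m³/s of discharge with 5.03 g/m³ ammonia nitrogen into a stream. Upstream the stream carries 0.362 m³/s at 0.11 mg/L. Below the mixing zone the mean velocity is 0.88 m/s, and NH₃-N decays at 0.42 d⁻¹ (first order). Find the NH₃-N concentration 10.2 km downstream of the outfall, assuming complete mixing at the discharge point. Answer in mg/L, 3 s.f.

1.64 mg/L

After complete mixing, C₀ = (0.178·5.03 + 0.362·0.11) / 0.54 = 1.732 mg/L.
Travel time t = 1.02e+04 m / 0.88 m/s = 1.159e+04 s = 0.1342 d.
C = 1.732·exp(−0.42·0.1342) = 1.732·0.9452 = 1.637 mg/L.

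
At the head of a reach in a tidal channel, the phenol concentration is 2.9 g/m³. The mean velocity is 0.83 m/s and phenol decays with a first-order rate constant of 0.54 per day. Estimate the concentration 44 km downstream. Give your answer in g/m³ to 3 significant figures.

Travel time t = 44 km / 0.83 m/s = 4.4e+04/0.83 = 5.301e+04 s = 0.6136 d.
First-order decay: C = 2.9·exp(−0.54·0.6136) = 2.9·0.718 = 2.082 g/m³.

2.08 g/m³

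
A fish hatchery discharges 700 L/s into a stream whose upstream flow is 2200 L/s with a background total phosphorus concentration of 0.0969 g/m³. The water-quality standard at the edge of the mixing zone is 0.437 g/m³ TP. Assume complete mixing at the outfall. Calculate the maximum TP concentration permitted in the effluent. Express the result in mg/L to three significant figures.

700 L/s = 0.7 m³/s.
2200 L/s = 2.2 m³/s.
Mass balance: 0.437·2.9 = 0.7·Cₑ + 2.2·0.0969.
Cₑ = (1.267 − 0.2132) / 0.7 = 1.506 mg/L.

1.51 mg/L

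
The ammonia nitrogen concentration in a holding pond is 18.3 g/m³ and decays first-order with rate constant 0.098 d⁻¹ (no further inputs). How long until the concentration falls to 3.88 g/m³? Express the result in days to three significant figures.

t = ln(C₀/C)/k = ln(18.3/3.88)/0.098 = 1.551/0.098 = 15.83 d.

15.8 d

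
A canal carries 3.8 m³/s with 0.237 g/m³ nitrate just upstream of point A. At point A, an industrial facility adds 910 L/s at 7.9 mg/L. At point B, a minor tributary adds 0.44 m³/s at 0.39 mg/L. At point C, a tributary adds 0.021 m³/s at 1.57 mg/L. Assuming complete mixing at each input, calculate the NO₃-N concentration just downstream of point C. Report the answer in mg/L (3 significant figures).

910 L/s = 0.91 m³/s.
After input A: C = (3.8·0.237 + 0.91·7.9) / 4.71 = 1.718 mg/L.
After input B: C = (4.71·1.718 + 0.44·0.39) / 5.15 = 1.604 mg/L.
After input C: C = (5.15·1.604 + 0.021·1.57) / 5.171 = 1.604 mg/L.

1.60 mg/L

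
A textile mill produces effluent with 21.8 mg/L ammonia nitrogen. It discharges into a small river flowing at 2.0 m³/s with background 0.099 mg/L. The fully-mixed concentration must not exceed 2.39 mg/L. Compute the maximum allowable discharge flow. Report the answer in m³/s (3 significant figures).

0.236 m³/s

Mass balance at complete mixing: C_std·(Q_w + Q_r) = Q_w·C_e + Q_r·C_b.
Rearranging, Q_w = Q_r·(C_std − C_b)/(C_e − C_std) = 2.0·(2.39 − 0.099) / (21.8 − 2.39) = 0.2361 m³/s.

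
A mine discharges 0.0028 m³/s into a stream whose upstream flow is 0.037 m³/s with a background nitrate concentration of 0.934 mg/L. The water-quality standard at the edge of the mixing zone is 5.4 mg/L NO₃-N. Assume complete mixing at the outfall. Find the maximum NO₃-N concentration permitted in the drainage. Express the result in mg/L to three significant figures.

Mass balance: 5.4·0.0398 = 0.0028·Cₑ + 0.037·0.934.
Cₑ = (0.2149 − 0.03456) / 0.0028 = 64.41 mg/L.

64.4 mg/L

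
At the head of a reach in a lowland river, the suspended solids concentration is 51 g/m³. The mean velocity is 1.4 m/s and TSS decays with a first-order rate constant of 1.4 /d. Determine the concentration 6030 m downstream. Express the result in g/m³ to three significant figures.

Travel time t = 6030 m / 1.4 m/s = 6030/1.4 = 4307 s = 0.04985 d.
First-order decay: C = 51·exp(−1.4·0.04985) = 51·0.9326 = 47.56 g/m³.

47.6 g/m³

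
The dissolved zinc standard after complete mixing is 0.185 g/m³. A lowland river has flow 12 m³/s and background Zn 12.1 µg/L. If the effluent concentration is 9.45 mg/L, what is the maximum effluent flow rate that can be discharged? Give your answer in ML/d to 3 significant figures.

19.3 ML/d

12.1 µg/L = 0.0121 mg/L.
Mass balance at complete mixing: C_std·(Q_w + Q_r) = Q_w·C_e + Q_r·C_b.
Rearranging, Q_w = Q_r·(C_std − C_b)/(C_e − C_std) = 12·(0.185 − 0.0121) / (9.45 − 0.185) = 0.2239 m³/s.
= 19.35 ML/d.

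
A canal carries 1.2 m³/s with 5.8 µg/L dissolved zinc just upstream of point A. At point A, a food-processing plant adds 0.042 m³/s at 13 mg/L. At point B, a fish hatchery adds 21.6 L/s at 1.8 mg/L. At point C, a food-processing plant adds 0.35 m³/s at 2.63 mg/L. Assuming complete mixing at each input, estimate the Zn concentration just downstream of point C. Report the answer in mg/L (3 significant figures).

0.937 mg/L

5.8 µg/L = 0.0058 mg/L.
After input A: C = (1.2·0.0058 + 0.042·13) / 1.242 = 0.4452 mg/L.
21.6 L/s = 0.0216 m³/s.
After input B: C = (1.242·0.4452 + 0.0216·1.8) / 1.264 = 0.4684 mg/L.
After input C: C = (1.264·0.4684 + 0.35·2.63) / 1.614 = 0.9372 mg/L.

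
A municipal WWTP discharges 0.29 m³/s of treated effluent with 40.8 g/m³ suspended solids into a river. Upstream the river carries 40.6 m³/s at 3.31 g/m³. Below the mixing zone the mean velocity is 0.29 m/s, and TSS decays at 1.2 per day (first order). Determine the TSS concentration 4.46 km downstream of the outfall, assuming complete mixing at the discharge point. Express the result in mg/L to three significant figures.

After complete mixing, C₀ = (0.29·40.8 + 40.6·3.31) / 40.89 = 3.576 mg/L.
Travel time t = 4460 m / 0.29 m/s = 1.538e+04 s = 0.178 d.
C = 3.576·exp(−1.2·0.178) = 3.576·0.8077 = 2.888 mg/L.

2.89 mg/L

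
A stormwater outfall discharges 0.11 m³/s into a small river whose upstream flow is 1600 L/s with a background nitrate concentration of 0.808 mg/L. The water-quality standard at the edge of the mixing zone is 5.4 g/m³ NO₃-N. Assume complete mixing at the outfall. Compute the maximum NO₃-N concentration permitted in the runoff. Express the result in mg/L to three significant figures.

1600 L/s = 1.6 m³/s.
Mass balance: 5.4·1.71 = 0.11·Cₑ + 1.6·0.808.
Cₑ = (9.234 − 1.293) / 0.11 = 72.19 mg/L.

72.2 mg/L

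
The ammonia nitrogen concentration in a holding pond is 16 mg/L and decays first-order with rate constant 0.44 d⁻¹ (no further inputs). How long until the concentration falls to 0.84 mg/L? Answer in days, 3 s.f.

t = ln(C₀/C)/k = ln(16/0.84)/0.44 = 2.947/0.44 = 6.698 d.

6.70 d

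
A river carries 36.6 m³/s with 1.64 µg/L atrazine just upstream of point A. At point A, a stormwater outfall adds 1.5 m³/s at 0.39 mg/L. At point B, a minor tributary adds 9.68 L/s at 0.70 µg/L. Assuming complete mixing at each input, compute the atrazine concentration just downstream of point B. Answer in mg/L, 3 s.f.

0.0169 mg/L

1.64 µg/L = 0.00164 mg/L.
After input A: C = (36.6·0.00164 + 1.5·0.39) / 38.1 = 0.01693 mg/L.
9.68 L/s = 0.00968 m³/s.
0.70 µg/L = 0.0007 mg/L.
After input B: C = (38.1·0.01693 + 0.00968·0.0007) / 38.11 = 0.01693 mg/L.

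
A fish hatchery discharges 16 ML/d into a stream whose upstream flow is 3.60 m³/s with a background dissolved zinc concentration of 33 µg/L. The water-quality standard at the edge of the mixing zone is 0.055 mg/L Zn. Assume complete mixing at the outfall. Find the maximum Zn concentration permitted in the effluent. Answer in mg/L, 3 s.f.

0.483 mg/L

16 ML/d = 0.1852 m³/s.
33 µg/L = 0.033 mg/L.
Mass balance: 0.055·3.785 = 0.1852·Cₑ + 3.6·0.033.
Cₑ = (0.2082 − 0.1188) / 0.1852 = 0.4827 mg/L.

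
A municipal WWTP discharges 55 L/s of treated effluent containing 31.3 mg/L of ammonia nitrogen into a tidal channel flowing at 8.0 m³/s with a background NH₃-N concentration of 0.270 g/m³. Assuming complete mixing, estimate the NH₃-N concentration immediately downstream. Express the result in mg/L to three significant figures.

55 L/s = 0.055 m³/s.
By mass balance at complete mixing, C = (0.055·31.3 + 8·0.27) / (0.055 + 8) = 3.881/8.055 = 0.4819 mg/L.

0.482 mg/L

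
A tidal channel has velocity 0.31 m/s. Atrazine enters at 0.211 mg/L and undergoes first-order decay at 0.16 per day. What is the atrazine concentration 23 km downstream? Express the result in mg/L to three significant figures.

Travel time t = 23 km / 0.31 m/s = 2.3e+04/0.31 = 7.419e+04 s = 0.8587 d.
First-order decay: C = 0.211·exp(−0.16·0.8587) = 0.211·0.8716 = 0.1839 mg/L.

0.184 mg/L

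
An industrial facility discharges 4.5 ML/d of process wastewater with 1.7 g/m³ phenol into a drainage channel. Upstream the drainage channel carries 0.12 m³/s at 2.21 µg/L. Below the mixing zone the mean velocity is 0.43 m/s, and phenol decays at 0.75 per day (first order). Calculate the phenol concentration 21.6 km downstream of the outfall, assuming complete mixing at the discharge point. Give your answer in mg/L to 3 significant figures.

0.334 mg/L

4.5 ML/d = 0.05208 m³/s.
2.21 µg/L = 0.00221 mg/L.
After complete mixing, C₀ = (0.05208·1.7 + 0.12·0.00221) / 0.1721 = 0.5161 mg/L.
Travel time t = 2.16e+04 m / 0.43 m/s = 5.023e+04 s = 0.5814 d.
C = 0.5161·exp(−0.75·0.5814) = 0.5161·0.6466 = 0.3337 mg/L.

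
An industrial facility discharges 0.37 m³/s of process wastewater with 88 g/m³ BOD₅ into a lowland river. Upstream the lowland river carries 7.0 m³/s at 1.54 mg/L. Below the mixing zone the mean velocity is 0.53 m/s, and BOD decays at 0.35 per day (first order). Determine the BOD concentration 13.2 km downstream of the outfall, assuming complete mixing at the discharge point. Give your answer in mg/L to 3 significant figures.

After complete mixing, C₀ = (0.37·88 + 7·1.54) / 7.37 = 5.881 mg/L.
Travel time t = 1.32e+04 m / 0.53 m/s = 2.491e+04 s = 0.2883 d.
C = 5.881·exp(−0.35·0.2883) = 5.881·0.904 = 5.316 mg/L.

5.32 mg/L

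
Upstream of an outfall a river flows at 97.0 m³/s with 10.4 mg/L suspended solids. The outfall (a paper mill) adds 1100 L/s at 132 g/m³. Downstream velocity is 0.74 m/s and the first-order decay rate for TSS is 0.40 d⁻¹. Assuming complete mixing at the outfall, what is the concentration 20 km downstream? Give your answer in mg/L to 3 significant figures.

10.4 mg/L

1100 L/s = 1.1 m³/s.
After complete mixing, C₀ = (1.1·132 + 97·10.4) / 98.1 = 11.76 mg/L.
Travel time t = 2e+04 m / 0.74 m/s = 2.703e+04 s = 0.3128 d.
C = 11.76·exp(−0.40·0.3128) = 11.76·0.8824 = 10.38 mg/L.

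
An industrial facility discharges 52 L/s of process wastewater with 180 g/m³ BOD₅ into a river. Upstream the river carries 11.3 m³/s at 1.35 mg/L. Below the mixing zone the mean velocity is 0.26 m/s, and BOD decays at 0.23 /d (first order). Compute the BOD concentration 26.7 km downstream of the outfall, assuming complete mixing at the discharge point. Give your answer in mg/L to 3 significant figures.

52 L/s = 0.052 m³/s.
After complete mixing, C₀ = (0.052·180 + 11.3·1.35) / 11.35 = 2.168 mg/L.
Travel time t = 2.67e+04 m / 0.26 m/s = 1.027e+05 s = 1.189 d.
C = 2.168·exp(−0.23·1.189) = 2.168·0.7608 = 1.65 mg/L.

1.65 mg/L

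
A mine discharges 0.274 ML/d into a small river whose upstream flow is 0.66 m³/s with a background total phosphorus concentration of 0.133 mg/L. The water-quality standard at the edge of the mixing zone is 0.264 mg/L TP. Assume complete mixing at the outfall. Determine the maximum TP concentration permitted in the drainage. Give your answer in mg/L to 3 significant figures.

27.5 mg/L

0.274 ML/d = 0.003171 m³/s.
Mass balance: 0.264·0.6632 = 0.003171·Cₑ + 0.66·0.133.
Cₑ = (0.1751 − 0.08778) / 0.003171 = 27.53 mg/L.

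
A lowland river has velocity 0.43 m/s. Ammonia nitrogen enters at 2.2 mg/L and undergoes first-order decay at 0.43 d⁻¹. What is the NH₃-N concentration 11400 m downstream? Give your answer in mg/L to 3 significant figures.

Travel time t = 11400 m / 0.43 m/s = 1.14e+04/0.43 = 2.651e+04 s = 0.3068 d.
First-order decay: C = 2.2·exp(−0.43·0.3068) = 2.2·0.8764 = 1.928 mg/L.

1.93 mg/L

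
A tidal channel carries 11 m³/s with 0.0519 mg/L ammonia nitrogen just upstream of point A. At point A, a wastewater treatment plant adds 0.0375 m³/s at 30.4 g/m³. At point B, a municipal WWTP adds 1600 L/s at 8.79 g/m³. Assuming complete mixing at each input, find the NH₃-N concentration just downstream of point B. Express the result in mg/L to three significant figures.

1.25 mg/L

After input A: C = (11·0.0519 + 0.0375·30.4) / 11.04 = 0.155 mg/L.
1600 L/s = 1.6 m³/s.
After input B: C = (11.04·0.155 + 1.6·8.79) / 12.64 = 1.248 mg/L.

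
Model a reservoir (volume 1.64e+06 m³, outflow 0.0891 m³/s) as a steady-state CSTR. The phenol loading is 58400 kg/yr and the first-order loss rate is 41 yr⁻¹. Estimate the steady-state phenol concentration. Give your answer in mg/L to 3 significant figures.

0.834 mg/L

Outflow Q = 0.0891 m³/s × 3.156e+07 s/yr = 2.812e+06 m³/yr.
Steady-state CSTR mass balance: W = Q·C + k·V·C, so C = W/(Q + kV).
Q + kV = 2.812e+06 + 41·1.64e+06 = 7.005e+07 m³/yr.
C = 58400/7.005e+07 = 0.0008337 kg/m³ = 0.8337 mg/L.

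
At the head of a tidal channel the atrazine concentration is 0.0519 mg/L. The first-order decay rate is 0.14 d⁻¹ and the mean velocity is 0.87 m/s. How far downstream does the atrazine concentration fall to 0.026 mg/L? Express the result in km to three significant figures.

From C = C₀·e^(−kt), t = ln(C₀/C)/k = ln(0.0519/0.026)/0.14 = 0.6912/0.14 = 4.937 d.
Distance = v·t = 0.87 m/s × 4.266e+05 s = 3.711e+05 m = 371.1 km.

371 km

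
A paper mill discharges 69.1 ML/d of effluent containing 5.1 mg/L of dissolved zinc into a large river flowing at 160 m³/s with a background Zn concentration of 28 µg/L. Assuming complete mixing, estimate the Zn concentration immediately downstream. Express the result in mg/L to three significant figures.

69.1 ML/d = 0.7998 m³/s.
28 µg/L = 0.028 mg/L.
By mass balance at complete mixing, C = (0.7998·5.1 + 160·0.028) / (0.7998 + 160) = 8.559/160.8 = 0.05323 mg/L.

0.0532 mg/L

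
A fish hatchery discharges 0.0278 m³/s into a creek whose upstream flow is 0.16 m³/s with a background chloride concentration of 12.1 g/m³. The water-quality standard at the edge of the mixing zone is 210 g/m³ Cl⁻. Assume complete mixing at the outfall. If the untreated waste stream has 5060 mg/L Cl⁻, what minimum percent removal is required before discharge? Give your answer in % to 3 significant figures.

73.3 %

Mass balance: 210·0.1878 = 0.0278·Cₑ + 0.16·12.1.
Cₑ = (39.44 − 1.936) / 0.0278 = 1349 mg/L.
Required removal = 1 − 1349/5060 = 73.34 %.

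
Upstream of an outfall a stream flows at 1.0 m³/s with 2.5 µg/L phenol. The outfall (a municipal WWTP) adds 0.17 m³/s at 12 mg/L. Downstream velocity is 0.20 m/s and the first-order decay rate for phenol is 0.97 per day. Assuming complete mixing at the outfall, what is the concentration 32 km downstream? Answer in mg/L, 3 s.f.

0.290 mg/L

2.5 µg/L = 0.0025 mg/L.
After complete mixing, C₀ = (0.17·12 + 1·0.0025) / 1.17 = 1.746 mg/L.
Travel time t = 3.2e+04 m / 0.20 m/s = 1.6e+05 s = 1.852 d.
C = 1.746·exp(−0.97·1.852) = 1.746·0.1659 = 0.2896 mg/L.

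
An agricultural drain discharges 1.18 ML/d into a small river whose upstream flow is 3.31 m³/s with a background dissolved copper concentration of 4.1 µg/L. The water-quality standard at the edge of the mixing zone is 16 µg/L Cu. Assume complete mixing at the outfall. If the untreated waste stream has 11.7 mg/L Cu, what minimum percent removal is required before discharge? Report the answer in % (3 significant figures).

75.2 %

1.18 ML/d = 0.01366 m³/s.
4.1 µg/L = 0.0041 mg/L.
16 µg/L = 0.016 mg/L.
Mass balance: 0.016·3.324 = 0.01366·Cₑ + 3.31·0.0041.
Cₑ = (0.05318 − 0.01357) / 0.01366 = 2.9 mg/L.
Required removal = 1 − 2.9/11.7 = 75.21 %.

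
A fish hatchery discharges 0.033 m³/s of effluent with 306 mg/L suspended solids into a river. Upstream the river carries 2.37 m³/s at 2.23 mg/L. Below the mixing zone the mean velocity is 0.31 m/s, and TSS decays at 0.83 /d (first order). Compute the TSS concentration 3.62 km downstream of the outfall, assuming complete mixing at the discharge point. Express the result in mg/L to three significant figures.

5.72 mg/L

After complete mixing, C₀ = (0.033·306 + 2.37·2.23) / 2.403 = 6.402 mg/L.
Travel time t = 3620 m / 0.31 m/s = 1.168e+04 s = 0.1352 d.
C = 6.402·exp(−0.83·0.1352) = 6.402·0.8939 = 5.722 mg/L.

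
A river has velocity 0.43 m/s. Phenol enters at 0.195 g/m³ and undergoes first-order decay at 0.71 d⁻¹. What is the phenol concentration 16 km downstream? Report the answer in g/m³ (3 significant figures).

0.144 g/m³

Travel time t = 16 km / 0.43 m/s = 1.6e+04/0.43 = 3.721e+04 s = 0.4307 d.
First-order decay: C = 0.195·exp(−0.71·0.4307) = 0.195·0.7366 = 0.1436 g/m³.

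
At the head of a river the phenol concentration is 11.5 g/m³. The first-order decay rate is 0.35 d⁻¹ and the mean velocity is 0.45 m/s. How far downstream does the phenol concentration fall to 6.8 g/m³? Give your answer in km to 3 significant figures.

58.4 km

From C = C₀·e^(−kt), t = ln(C₀/C)/k = ln(11.5/6.8)/0.35 = 0.5254/0.35 = 1.501 d.
Distance = v·t = 0.45 m/s × 1.297e+05 s = 5.837e+04 m = 58.37 km.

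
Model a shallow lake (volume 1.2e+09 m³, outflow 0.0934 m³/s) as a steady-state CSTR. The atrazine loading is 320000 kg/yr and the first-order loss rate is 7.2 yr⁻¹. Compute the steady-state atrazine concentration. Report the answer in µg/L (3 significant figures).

Outflow Q = 0.0934 m³/s × 3.156e+07 s/yr = 2.947e+06 m³/yr.
Steady-state CSTR mass balance: W = Q·C + k·V·C, so C = W/(Q + kV).
Q + kV = 2.947e+06 + 7.2·1.2e+09 = 8.643e+09 m³/yr.
C = 320000/8.643e+09 = 3.702e-05 kg/m³ = 0.03702 mg/L = 37.02 µg/L.

37.0 µg/L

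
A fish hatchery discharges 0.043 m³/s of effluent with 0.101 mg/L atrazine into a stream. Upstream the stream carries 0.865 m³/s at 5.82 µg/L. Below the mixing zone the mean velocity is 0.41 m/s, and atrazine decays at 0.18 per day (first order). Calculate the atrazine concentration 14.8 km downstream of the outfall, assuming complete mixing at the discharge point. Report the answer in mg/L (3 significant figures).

5.82 µg/L = 0.00582 mg/L.
After complete mixing, C₀ = (0.043·0.101 + 0.865·0.00582) / 0.908 = 0.01033 mg/L.
Travel time t = 1.48e+04 m / 0.41 m/s = 3.61e+04 s = 0.4178 d.
C = 0.01033·exp(−0.18·0.4178) = 0.01033·0.9276 = 0.009579 mg/L.

0.00958 mg/L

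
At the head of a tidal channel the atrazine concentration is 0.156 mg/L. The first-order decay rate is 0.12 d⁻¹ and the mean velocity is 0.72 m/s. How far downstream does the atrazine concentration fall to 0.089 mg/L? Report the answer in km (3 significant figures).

291 km

From C = C₀·e^(−kt), t = ln(C₀/C)/k = ln(0.156/0.089)/0.12 = 0.5612/0.12 = 4.677 d.
Distance = v·t = 0.72 m/s × 4.041e+05 s = 2.909e+05 m = 290.9 km.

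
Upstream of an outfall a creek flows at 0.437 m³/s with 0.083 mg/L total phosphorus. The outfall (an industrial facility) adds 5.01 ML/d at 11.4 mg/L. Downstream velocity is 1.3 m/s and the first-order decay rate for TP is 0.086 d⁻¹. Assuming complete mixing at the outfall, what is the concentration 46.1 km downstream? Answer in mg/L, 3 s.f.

5.01 ML/d = 0.05799 m³/s.
After complete mixing, C₀ = (0.05799·11.4 + 0.437·0.083) / 0.495 = 1.409 mg/L.
Travel time t = 4.61e+04 m / 1.3 m/s = 3.546e+04 s = 0.4104 d.
C = 1.409·exp(−0.086·0.4104) = 1.409·0.9653 = 1.36 mg/L.

1.36 mg/L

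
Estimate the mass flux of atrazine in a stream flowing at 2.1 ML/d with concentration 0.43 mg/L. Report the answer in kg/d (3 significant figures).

0.903 kg/d

2.1 ML/d = 0.02431 m³/s.
Mass flux = Q·C = 0.02431 m³/s × 0.43 g/m³ = 0.01045 g/s.
= 0.01045 g/s × 86.4 = 0.903 kg/d.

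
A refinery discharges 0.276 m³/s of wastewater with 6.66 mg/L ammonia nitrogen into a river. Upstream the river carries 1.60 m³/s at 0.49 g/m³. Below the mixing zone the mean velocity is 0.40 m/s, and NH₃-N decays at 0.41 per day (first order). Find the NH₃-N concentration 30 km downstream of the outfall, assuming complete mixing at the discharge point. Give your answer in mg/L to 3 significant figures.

0.979 mg/L

After complete mixing, C₀ = (0.276·6.66 + 1.6·0.49) / 1.876 = 1.398 mg/L.
Travel time t = 3e+04 m / 0.40 m/s = 7.5e+04 s = 0.8681 d.
C = 1.398·exp(−0.41·0.8681) = 1.398·0.7005 = 0.9792 mg/L.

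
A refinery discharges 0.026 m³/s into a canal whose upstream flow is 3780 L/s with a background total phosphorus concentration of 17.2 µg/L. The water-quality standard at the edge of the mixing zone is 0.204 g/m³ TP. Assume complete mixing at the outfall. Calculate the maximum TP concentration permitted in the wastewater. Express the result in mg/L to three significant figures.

27.4 mg/L

3780 L/s = 3.78 m³/s.
17.2 µg/L = 0.0172 mg/L.
Mass balance: 0.204·3.806 = 0.026·Cₑ + 3.78·0.0172.
Cₑ = (0.7764 − 0.06502) / 0.026 = 27.36 mg/L.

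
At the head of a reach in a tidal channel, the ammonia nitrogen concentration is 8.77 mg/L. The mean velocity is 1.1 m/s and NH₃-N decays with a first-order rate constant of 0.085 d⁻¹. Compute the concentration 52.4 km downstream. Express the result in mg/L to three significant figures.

8.37 mg/L

Travel time t = 52.4 km / 1.1 m/s = 5.24e+04/1.1 = 4.764e+04 s = 0.5513 d.
First-order decay: C = 8.77·exp(−0.085·0.5513) = 8.77·0.9542 = 8.368 mg/L.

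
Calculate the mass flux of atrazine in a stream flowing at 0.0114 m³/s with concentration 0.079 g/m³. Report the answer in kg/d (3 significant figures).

Mass flux = Q·C = 0.0114 m³/s × 0.079 g/m³ = 0.0009006 g/s.
= 0.0009006 g/s × 86.4 = 0.07781 kg/d.

0.0778 kg/d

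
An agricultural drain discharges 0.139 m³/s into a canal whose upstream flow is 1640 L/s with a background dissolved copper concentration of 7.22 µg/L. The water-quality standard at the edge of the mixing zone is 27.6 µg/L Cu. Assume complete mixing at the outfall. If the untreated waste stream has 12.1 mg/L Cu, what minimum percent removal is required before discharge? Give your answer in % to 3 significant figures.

1640 L/s = 1.64 m³/s.
7.22 µg/L = 0.00722 mg/L.
27.6 µg/L = 0.0276 mg/L.
Mass balance: 0.0276·1.779 = 0.139·Cₑ + 1.64·0.00722.
Cₑ = (0.0491 − 0.01184) / 0.139 = 0.2681 mg/L.
Required removal = 1 − 0.2681/12.1 = 97.78 %.

97.8 %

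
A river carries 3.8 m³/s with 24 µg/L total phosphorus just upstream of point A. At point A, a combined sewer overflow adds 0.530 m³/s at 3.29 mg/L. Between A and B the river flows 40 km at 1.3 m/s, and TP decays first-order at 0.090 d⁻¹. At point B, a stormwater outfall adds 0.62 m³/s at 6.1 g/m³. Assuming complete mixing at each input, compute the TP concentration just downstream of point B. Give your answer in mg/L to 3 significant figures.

1.12 mg/L

24 µg/L = 0.024 mg/L.
After input A: C = (3.8·0.024 + 0.53·3.29) / 4.33 = 0.4238 mg/L.
Over the 40 km reach to input B (t = 3.077e+04 s = 0.3561 d), decay gives C = 0.4238·exp(−0.090·0.3561) = 0.4104 mg/L.
After input B: C = (4.33·0.4104 + 0.62·6.1) / 4.95 = 1.123 mg/L.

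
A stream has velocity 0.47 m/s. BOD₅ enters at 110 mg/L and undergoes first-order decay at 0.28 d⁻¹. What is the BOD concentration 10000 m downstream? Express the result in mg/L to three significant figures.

103 mg/L

Travel time t = 10000 m / 0.47 m/s = 1e+04/0.47 = 2.128e+04 s = 0.2463 d.
First-order decay: C = 110·exp(−0.28·0.2463) = 110·0.9334 = 102.7 mg/L.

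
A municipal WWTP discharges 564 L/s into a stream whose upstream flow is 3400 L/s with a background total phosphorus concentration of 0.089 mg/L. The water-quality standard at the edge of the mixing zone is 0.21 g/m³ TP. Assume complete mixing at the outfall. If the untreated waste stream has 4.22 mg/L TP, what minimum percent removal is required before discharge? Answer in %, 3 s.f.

77.7 %

564 L/s = 0.564 m³/s.
3400 L/s = 3.4 m³/s.
Mass balance: 0.21·3.964 = 0.564·Cₑ + 3.4·0.089.
Cₑ = (0.8324 − 0.3026) / 0.564 = 0.9394 mg/L.
Required removal = 1 − 0.9394/4.22 = 77.74 %.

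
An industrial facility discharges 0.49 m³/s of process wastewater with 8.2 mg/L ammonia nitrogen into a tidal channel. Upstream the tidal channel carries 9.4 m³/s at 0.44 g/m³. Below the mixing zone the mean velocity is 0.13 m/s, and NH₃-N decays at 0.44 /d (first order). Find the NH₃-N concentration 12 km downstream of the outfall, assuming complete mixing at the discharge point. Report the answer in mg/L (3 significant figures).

0.515 mg/L

After complete mixing, C₀ = (0.49·8.2 + 9.4·0.44) / 9.89 = 0.8245 mg/L.
Travel time t = 1.2e+04 m / 0.13 m/s = 9.231e+04 s = 1.068 d.
C = 0.8245·exp(−0.44·1.068) = 0.8245·0.6249 = 0.5153 mg/L.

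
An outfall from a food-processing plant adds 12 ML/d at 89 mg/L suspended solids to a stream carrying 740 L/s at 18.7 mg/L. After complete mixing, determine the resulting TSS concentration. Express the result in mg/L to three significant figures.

29.8 mg/L

12 ML/d = 0.1389 m³/s.
740 L/s = 0.74 m³/s.
Flow-weighted mixing gives C = (0.1389·89 + 0.74·18.7) / (0.1389 + 0.74) = 26.2/0.8789 = 29.81 mg/L.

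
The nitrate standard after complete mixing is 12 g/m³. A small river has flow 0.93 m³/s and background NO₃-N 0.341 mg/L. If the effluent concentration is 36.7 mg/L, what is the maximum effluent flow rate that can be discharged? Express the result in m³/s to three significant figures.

Mass balance at complete mixing: C_std·(Q_w + Q_r) = Q_w·C_e + Q_r·C_b.
Rearranging, Q_w = Q_r·(C_std − C_b)/(C_e − C_std) = 0.93·(12 − 0.341) / (36.7 − 12) = 0.439 m³/s.

0.439 m³/s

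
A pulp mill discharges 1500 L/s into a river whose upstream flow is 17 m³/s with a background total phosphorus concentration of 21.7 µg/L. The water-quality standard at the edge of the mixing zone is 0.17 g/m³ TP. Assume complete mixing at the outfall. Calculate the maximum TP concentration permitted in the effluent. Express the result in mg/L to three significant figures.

1500 L/s = 1.5 m³/s.
21.7 µg/L = 0.0217 mg/L.
Mass balance: 0.17·18.5 = 1.5·Cₑ + 17·0.0217.
Cₑ = (3.145 − 0.3689) / 1.5 = 1.851 mg/L.

1.85 mg/L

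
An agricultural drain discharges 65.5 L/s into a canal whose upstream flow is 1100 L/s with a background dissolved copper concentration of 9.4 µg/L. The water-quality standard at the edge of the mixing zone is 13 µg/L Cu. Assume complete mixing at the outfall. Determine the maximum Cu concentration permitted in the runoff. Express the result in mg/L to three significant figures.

65.5 L/s = 0.0655 m³/s.
1100 L/s = 1.1 m³/s.
9.4 µg/L = 0.0094 mg/L.
13 µg/L = 0.013 mg/L.
Mass balance: 0.013·1.166 = 0.0655·Cₑ + 1.1·0.0094.
Cₑ = (0.01515 − 0.01034) / 0.0655 = 0.07346 mg/L.

0.0735 mg/L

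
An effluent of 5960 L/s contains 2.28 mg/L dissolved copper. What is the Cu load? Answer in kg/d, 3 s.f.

5960 L/s = 5.96 m³/s.
Mass flux = Q·C = 5.96 m³/s × 2.28 g/m³ = 13.59 g/s.
= 13.59 g/s × 86.4 = 1174 kg/d.

1170 kg/d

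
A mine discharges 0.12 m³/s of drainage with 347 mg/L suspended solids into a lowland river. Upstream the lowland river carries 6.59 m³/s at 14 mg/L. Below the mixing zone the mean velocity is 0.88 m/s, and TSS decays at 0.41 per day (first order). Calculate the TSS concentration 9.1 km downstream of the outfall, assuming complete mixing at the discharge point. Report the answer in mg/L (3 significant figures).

19.0 mg/L

After complete mixing, C₀ = (0.12·347 + 6.59·14) / 6.71 = 19.96 mg/L.
Travel time t = 9100 m / 0.88 m/s = 1.034e+04 s = 0.1197 d.
C = 19.96·exp(−0.41·0.1197) = 19.96·0.9521 = 19 mg/L.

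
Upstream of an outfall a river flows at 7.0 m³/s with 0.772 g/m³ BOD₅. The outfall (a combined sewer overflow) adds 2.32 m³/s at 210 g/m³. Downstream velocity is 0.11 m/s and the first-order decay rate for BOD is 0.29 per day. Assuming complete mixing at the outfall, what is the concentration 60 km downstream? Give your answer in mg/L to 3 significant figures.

8.47 mg/L

After complete mixing, C₀ = (2.32·210 + 7·0.772) / 9.32 = 52.85 mg/L.
Travel time t = 6e+04 m / 0.11 m/s = 5.455e+05 s = 6.313 d.
C = 52.85·exp(−0.29·6.313) = 52.85·0.1603 = 8.472 mg/L.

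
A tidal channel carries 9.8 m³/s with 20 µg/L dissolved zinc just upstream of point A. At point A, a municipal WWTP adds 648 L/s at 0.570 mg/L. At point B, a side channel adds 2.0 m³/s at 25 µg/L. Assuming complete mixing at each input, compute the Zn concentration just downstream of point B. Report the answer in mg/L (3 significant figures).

0.0494 mg/L

20 µg/L = 0.02 mg/L.
648 L/s = 0.648 m³/s.
After input A: C = (9.8·0.02 + 0.648·0.57) / 10.45 = 0.05411 mg/L.
25 µg/L = 0.025 mg/L.
After input B: C = (10.45·0.05411 + 2·0.025) / 12.45 = 0.04943 mg/L.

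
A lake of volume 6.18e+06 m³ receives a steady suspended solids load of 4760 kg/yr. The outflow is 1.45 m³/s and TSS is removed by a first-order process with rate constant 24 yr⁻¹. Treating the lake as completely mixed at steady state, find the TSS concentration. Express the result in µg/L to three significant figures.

Outflow Q = 1.45 m³/s × 3.156e+07 s/yr = 4.576e+07 m³/yr.
Steady-state CSTR mass balance: W = Q·C + k·V·C, so C = W/(Q + kV).
Q + kV = 4.576e+07 + 24·6.18e+06 = 1.941e+08 m³/yr.
C = 4760/1.941e+08 = 2.453e-05 kg/m³ = 0.02453 mg/L = 24.53 µg/L.

24.5 µg/L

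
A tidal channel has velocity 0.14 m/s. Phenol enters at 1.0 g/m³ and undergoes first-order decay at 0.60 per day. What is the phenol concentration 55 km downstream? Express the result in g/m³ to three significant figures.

0.0653 g/m³

Travel time t = 55 km / 0.14 m/s = 5.5e+04/0.14 = 3.929e+05 s = 4.547 d.
First-order decay: C = 1.0·exp(−0.60·4.547) = 1.0·0.06534 = 0.06534 g/m³.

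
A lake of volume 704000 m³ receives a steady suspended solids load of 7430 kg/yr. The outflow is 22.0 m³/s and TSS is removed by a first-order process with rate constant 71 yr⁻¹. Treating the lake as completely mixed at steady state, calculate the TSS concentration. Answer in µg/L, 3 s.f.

9.98 µg/L

Outflow Q = 22.0 m³/s × 3.156e+07 s/yr = 6.943e+08 m³/yr.
Steady-state CSTR mass balance: W = Q·C + k·V·C, so C = W/(Q + kV).
Q + kV = 6.943e+08 + 71·704000 = 7.443e+08 m³/yr.
C = 7430/7.443e+08 = 9.983e-06 kg/m³ = 0.009983 mg/L = 9.983 µg/L.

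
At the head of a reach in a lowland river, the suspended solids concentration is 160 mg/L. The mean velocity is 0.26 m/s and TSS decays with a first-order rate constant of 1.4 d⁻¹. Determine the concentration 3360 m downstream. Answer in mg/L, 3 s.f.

130 mg/L

Travel time t = 3360 m / 0.26 m/s = 3360/0.26 = 1.292e+04 s = 0.1496 d.
First-order decay: C = 160·exp(−1.4·0.1496) = 160·0.8111 = 129.8 mg/L.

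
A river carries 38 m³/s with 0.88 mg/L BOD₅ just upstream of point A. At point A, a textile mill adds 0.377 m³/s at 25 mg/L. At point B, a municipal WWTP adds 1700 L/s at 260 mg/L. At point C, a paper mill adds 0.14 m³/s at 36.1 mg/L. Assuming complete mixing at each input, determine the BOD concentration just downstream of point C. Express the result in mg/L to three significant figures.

After input A: C = (38·0.88 + 0.377·25) / 38.38 = 1.117 mg/L.
1700 L/s = 1.7 m³/s.
After input B: C = (38.38·1.117 + 1.7·260) / 40.08 = 12.1 mg/L.
After input C: C = (40.08·12.1 + 0.14·36.1) / 40.22 = 12.18 mg/L.

12.2 mg/L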